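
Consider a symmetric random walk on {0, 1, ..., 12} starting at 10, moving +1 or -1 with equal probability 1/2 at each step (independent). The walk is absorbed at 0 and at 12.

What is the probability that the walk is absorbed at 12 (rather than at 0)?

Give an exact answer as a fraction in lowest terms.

Answer: 5/6

Derivation:
Symmetric walk (p = 1/2): the harmonic-function argument gives P(hit 12 before 0 | start at 10) = a/N.
P = 10/12 = 5/6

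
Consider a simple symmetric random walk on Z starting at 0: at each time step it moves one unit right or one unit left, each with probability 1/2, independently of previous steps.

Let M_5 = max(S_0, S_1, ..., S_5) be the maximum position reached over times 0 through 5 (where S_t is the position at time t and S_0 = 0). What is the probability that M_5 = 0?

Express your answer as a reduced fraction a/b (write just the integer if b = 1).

Answer: 5/16

Derivation:
Let M_5 = max(S_0,...,S_5). Use the reflection principle: for j ≥ 1, #{paths with M_5 ≥ j} = #{S_5 ≥ j} + #{S_5 ≥ j+1}.
P(M_5 ≥ 0) = 1 since S_0 = 0, so #{M_5 ≥ 0} = 32.
#{M_5 ≥ 1} = #{S_5 ≥ 1} + #{S_5 ≥ 2} = 16 + 6 = 22.
#{M_5 = 0} = 32 - 22 = 10.
P(M_5 = 0) = 10/32 = 5/16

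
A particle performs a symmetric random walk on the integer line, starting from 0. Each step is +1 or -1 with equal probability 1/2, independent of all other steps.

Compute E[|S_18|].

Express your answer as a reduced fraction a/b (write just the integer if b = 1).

S_18 takes values m ≡ 0 (mod 2) with |m| ≤ 18; P(S_18=m) = C(18,(18+m)/2)/2^18.
Total paths: 2^18 = 262144
Distribution: P(S=-18)=1/262144, P(S=-16)=18/262144, P(S=-14)=153/262144, P(S=-12)=816/262144, P(S=-10)=3060/262144, P(S=-8)=8568/262144, P(S=-6)=18564/262144, P(S=-4)=31824/262144, P(S=-2)=43758/262144, P(S=0)=48620/262144, P(S=2)=43758/262144, P(S=4)=31824/262144, P(S=6)=18564/262144, P(S=8)=8568/262144, P(S=10)=3060/262144, P(S=12)=816/262144, P(S=14)=153/262144, P(S=16)=18/262144, P(S=18)=1/262144
E[|S_18|] = Σ_m |m|·P(S_18=m) = 875160/262144 = 109395/32768

Answer: 109395/32768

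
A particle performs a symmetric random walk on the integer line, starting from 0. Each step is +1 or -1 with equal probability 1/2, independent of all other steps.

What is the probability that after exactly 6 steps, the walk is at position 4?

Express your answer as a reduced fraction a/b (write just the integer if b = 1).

To reach position 4 after 6 steps: need 5 steps of +1 and 1 of -1.
Favorable paths: C(6,5) = 6
Total paths: 2^6 = 64
P = 6/64 = 3/32

Answer: 3/32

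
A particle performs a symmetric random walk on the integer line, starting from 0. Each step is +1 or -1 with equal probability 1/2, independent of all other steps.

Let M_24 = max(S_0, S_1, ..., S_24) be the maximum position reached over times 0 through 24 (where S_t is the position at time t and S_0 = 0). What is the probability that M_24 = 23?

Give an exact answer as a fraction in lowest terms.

Answer: 1/16777216

Derivation:
Let M_24 = max(S_0,...,S_24). Use the reflection principle: for j ≥ 1, #{paths with M_24 ≥ j} = #{S_24 ≥ j} + #{S_24 ≥ j+1}.
By reflection, #{M_24 ≥ 23} = #{S_24 ≥ 23} + #{S_24 ≥ 24} = 1 + 1 = 2.
#{M_24 ≥ 24} = #{S_24 ≥ 24} + #{S_24 ≥ 25} = 1 + 0 = 1.
#{M_24 = 23} = 2 - 1 = 1.
P(M_24 = 23) = 1/16777216 = 1/16777216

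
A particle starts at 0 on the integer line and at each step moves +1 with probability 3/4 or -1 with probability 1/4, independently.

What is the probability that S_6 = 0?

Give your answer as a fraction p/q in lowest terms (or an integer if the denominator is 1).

Answer: 135/1024

Derivation:
To be at 0 after 6 steps: need exactly 3 steps of +1 and 3 of -1.
Number of such sequences: C(6,3) = 20
Each has probability (3/4)^3 · (1/4)^3 = 27/4096
P = 20 · 27/4096 = 135/1024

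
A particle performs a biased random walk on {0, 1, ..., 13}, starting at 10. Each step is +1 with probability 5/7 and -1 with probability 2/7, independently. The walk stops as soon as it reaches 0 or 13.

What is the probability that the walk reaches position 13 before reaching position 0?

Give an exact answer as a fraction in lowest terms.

Answer: 406858375/406898311

Derivation:
Biased walk: p = 5/7, q = 2/7, r = q/p = 2/5
Gambler's ruin: P(hit 13 before 0 | start at 10) = (1 - r^a)/(1 - r^N)
r^10 = 1024/9765625; r^13 = 8192/1220703125
P = (1 - 1024/9765625) / (1 - 8192/1220703125) = 9764601/9765625 / 1220694933/1220703125 = 406858375/406898311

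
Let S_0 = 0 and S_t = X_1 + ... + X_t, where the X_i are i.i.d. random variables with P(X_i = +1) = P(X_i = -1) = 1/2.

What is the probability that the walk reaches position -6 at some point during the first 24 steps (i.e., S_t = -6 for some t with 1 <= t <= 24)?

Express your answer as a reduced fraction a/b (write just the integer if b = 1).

Answer: 962689/4194304

Derivation:
Count via complement. Let g(t,s) = #length-t paths at position s with S_1..S_t all ≠ -6.
g(t,s) = g(t-1,s-1) + g(t-1,s+1) for s ≠ -6; g(t,-6) = 0.
t=0: g(0,0)=1
t=1: g(1,-1)=1 g(1,1)=1
t=2: g(2,-2)=1 g(2,0)=2 g(2,2)=1
t=3: g(3,-3)=1 g(3,-1)=3 g(3,1)=3 g(3,3)=1
t=4: g(4,-4)=1 g(4,-2)=4 g(4,0)=6 g(4,2)=4 g(4,4)=1
t=5: g(5,-5)=1 g(5,-3)=5 g(5,-1)=10 g(5,1)=10 g(5,3)=5 g(5,5)=1
t=6: g(6,-4)=6 g(6,-2)=15 g(6,0)=20 g(6,2)=15 g(6,4)=6 g(6,6)=1
t=7: g(7,-5)=6 g(7,-3)=21 g(7,-1)=35 g(7,1)=35 g(7,3)=21 g(7,5)=7 g(7,7)=1
t=8: g(8,-4)=27 g(8,-2)=56 g(8,0)=70 g(8,2)=56 g(8,4)=28 g(8,6)=8 g(8,8)=1
t=9: g(9,-5)=27 g(9,-3)=83 g(9,-1)=126 g(9,1)=126 g(9,3)=84 g(9,5)=36 g(9,7)=9 g(9,9)=1
t=10: g(10,-4)=110 g(10,-2)=209 g(10,0)=252 g(10,2)=210 g(10,4)=120 g(10,6)=45 g(10,8)=10 g(10,10)=1
t=11: g(11,-5)=110 g(11,-3)=319 g(11,-1)=461 g(11,1)=462 g(11,3)=330 g(11,5)=165 g(11,7)=55 g(11,9)=11 g(11,11)=1
t=12: g(12,-4)=429 g(12,-2)=780 g(12,0)=923 g(12,2)=792 g(12,4)=495 g(12,6)=220 g(12,8)=66 g(12,10)=12 g(12,12)=1
t=13: g(13,-5)=429 g(13,-3)=1209 g(13,-1)=1703 g(13,1)=1715 g(13,3)=1287 g(13,5)=715 g(13,7)=286 g(13,9)=78 g(13,11)=13 g(13,13)=1
t=14: g(14,-4)=1638 g(14,-2)=2912 g(14,0)=3418 g(14,2)=3002 g(14,4)=2002 g(14,6)=1001 g(14,8)=364 g(14,10)=91 g(14,12)=14 g(14,14)=1
t=15: g(15,-5)=1638 g(15,-3)=4550 g(15,-1)=6330 g(15,1)=6420 g(15,3)=5004 g(15,5)=3003 g(15,7)=1365 g(15,9)=455 g(15,11)=105 g(15,13)=15 g(15,15)=1
t=16: g(16,-4)=6188 g(16,-2)=10880 g(16,0)=12750 g(16,2)=11424 g(16,4)=8007 g(16,6)=4368 g(16,8)=1820 g(16,10)=560 g(16,12)=120 g(16,14)=16 g(16,16)=1
t=17: g(17,-5)=6188 g(17,-3)=17068 g(17,-1)=23630 g(17,1)=24174 g(17,3)=19431 g(17,5)=12375 g(17,7)=6188 g(17,9)=2380 g(17,11)=680 g(17,13)=136 g(17,15)=17 g(17,17)=1
t=18: g(18,-4)=23256 g(18,-2)=40698 g(18,0)=47804 g(18,2)=43605 g(18,4)=31806 g(18,6)=18563 g(18,8)=8568 g(18,10)=3060 g(18,12)=816 g(18,14)=153 g(18,16)=18 g(18,18)=1
t=19: g(19,-5)=23256 g(19,-3)=63954 g(19,-1)=88502 g(19,1)=91409 g(19,3)=75411 g(19,5)=50369 g(19,7)=27131 g(19,9)=11628 g(19,11)=3876 g(19,13)=969 g(19,15)=171 g(19,17)=19 g(19,19)=1
t=20: g(20,-4)=87210 g(20,-2)=152456 g(20,0)=179911 g(20,2)=166820 g(20,4)=125780 g(20,6)=77500 g(20,8)=38759 g(20,10)=15504 g(20,12)=4845 g(20,14)=1140 g(20,16)=190 g(20,18)=20 g(20,20)=1
t=21: g(21,-5)=87210 g(21,-3)=239666 g(21,-1)=332367 g(21,1)=346731 g(21,3)=292600 g(21,5)=203280 g(21,7)=116259 g(21,9)=54263 g(21,11)=20349 g(21,13)=5985 g(21,15)=1330 g(21,17)=210 g(21,19)=21 g(21,21)=1
t=22: g(22,-4)=326876 g(22,-2)=572033 g(22,0)=679098 g(22,2)=639331 g(22,4)=495880 g(22,6)=319539 g(22,8)=170522 g(22,10)=74612 g(22,12)=26334 g(22,14)=7315 g(22,16)=1540 g(22,18)=231 g(22,20)=22 g(22,22)=1
t=23: g(23,-5)=326876 g(23,-3)=898909 g(23,-1)=1251131 g(23,1)=1318429 g(23,3)=1135211 g(23,5)=815419 g(23,7)=490061 g(23,9)=245134 g(23,11)=100946 g(23,13)=33649 g(23,15)=8855 g(23,17)=1771 g(23,19)=253 g(23,21)=23 g(23,23)=1
t=24: g(24,-4)=1225785 g(24,-2)=2150040 g(24,0)=2569560 g(24,2)=2453640 g(24,4)=1950630 g(24,6)=1305480 g(24,8)=735195 g(24,10)=346080 g(24,12)=134595 g(24,14)=42504 g(24,16)=10626 g(24,18)=2024 g(24,20)=276 g(24,22)=24 g(24,24)=1
Paths never hitting -6: Σ_s g(24,s) = 12926460
Paths hitting -6: 2^24 - 12926460 = 3850756
P = 3850756/16777216 = 962689/4194304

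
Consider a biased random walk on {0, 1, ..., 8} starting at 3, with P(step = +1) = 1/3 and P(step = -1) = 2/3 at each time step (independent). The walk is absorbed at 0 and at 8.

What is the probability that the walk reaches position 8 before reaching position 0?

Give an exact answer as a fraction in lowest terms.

Biased walk: p = 1/3, q = 2/3, r = q/p = 2
Gambler's ruin: P(hit 8 before 0 | start at 3) = (1 - r^a)/(1 - r^N)
r^3 = 8; r^8 = 256
P = (1 - 8) / (1 - 256) = -7 / -255 = 7/255

Answer: 7/255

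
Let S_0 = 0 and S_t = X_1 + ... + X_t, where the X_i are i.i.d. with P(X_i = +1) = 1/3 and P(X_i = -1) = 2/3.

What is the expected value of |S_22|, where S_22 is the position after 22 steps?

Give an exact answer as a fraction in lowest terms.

S_22 takes values m ≡ 0 (mod 2) with |m| ≤ 22; P(S_22=m) = C(22,(22+m)/2) · (1/3)^((22+m)/2) · (2/3)^((22-m)/2).
Distribution: P(S=-22)=4194304/31381059609, P(S=-20)=46137344/31381059609, P(S=-18)=80740352/10460353203, P(S=-16)=807403520/31381059609, P(S=-14)=1917583360/31381059609, P(S=-12)=383516672/3486784401, P(S=-10)=1629945856/10460353203, P(S=-8)=1862795264/10460353203, P(S=-6)=582123520/3486784401, P(S=-4)=4074864640/31381059609, P(S=-2)=2648662016/31381059609, P(S=0)=481574912/10460353203, P(S=2)=662165504/31381059609, P(S=4)=254679040/31381059609, P(S=6)=9095680/3486784401, P(S=8)=7276544/10460353203, P(S=10)=1591744/10460353203, P(S=12)=93632/3486784401, P(S=14)=117040/31381059609, P(S=16)=12320/31381059609, P(S=18)=308/10460353203, P(S=20)=44/31381059609, P(S=22)=1/31381059609
E[|S_22|] = Σ_m |m|·P(S_22=m) = 236264907934/31381059609

Answer: 236264907934/31381059609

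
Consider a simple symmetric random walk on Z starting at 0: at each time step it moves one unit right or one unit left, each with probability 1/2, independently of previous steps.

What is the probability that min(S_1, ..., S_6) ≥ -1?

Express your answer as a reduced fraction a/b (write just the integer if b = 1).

Let f(t,s) = #length-t paths at position s with S_1..S_t all ≥ -1.
f(t,s) = f(t-1,s-1) + f(t-1,s+1) for s ≥ -1; f(t,s) = 0 for s < -1.
t=0: f(0,0)=1
t=1: f(1,-1)=1 f(1,1)=1
t=2: f(2,0)=2 f(2,2)=1
t=3: f(3,-1)=2 f(3,1)=3 f(3,3)=1
t=4: f(4,0)=5 f(4,2)=4 f(4,4)=1
t=5: f(5,-1)=5 f(5,1)=9 f(5,3)=5 f(5,5)=1
t=6: f(6,0)=14 f(6,2)=14 f(6,4)=6 f(6,6)=1
Σ_s f(6,s) = 35
P = 35/64 = 35/64

Answer: 35/64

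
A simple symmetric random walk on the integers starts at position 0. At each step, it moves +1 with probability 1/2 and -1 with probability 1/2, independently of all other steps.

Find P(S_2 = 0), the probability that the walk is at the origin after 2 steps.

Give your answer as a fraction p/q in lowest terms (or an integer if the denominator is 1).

To return to 0 after 2 steps: need exactly 1 step of +1 and 1 of -1.
Favorable paths: C(2,1) = 2
Total paths: 2^2 = 4
P = 2/4 = 1/2

Answer: 1/2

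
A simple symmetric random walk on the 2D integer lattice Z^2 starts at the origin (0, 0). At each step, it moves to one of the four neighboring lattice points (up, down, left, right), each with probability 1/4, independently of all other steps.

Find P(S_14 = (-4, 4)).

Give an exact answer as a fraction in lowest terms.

Let h be the number of horizontal steps (so 14-h are vertical). To end at (-4,4) need (h-4)/2 right-steps and ((14-h)+4)/2 up-steps.
Sum over h with 4 ≤ h ≤ 10, h ≡ 0 (mod 2), 14-h ≡ 0 (mod 2):
h=4: C(14,4)·C(4,0)·C(10,7) = 1001·1·120 = 120120
h=6: C(14,6)·C(6,1)·C(8,6) = 3003·6·28 = 504504
h=8: C(14,8)·C(8,2)·C(6,5) = 3003·28·6 = 504504
h=10: C(14,10)·C(10,3)·C(4,4) = 1001·120·1 = 120120
Total favorable: 1249248
Total paths: 4^14 = 268435456
P = 1249248/268435456 = 39039/8388608

Answer: 39039/8388608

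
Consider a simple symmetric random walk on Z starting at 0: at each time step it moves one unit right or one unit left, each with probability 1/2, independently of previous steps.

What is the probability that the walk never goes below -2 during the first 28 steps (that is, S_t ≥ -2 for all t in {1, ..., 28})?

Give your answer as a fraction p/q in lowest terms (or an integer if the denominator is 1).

Answer: 14375115/33554432

Derivation:
Let f(t,s) = #length-t paths at position s with S_1..S_t all ≥ -2.
f(t,s) = f(t-1,s-1) + f(t-1,s+1) for s ≥ -2; f(t,s) = 0 for s < -2.
t=0: f(0,0)=1
t=1: f(1,-1)=1 f(1,1)=1
t=2: f(2,-2)=1 f(2,0)=2 f(2,2)=1
t=3: f(3,-1)=3 f(3,1)=3 f(3,3)=1
t=4: f(4,-2)=3 f(4,0)=6 f(4,2)=4 f(4,4)=1
t=5: f(5,-1)=9 f(5,1)=10 f(5,3)=5 f(5,5)=1
t=6: f(6,-2)=9 f(6,0)=19 f(6,2)=15 f(6,4)=6 f(6,6)=1
t=7: f(7,-1)=28 f(7,1)=34 f(7,3)=21 f(7,5)=7 f(7,7)=1
t=8: f(8,-2)=28 f(8,0)=62 f(8,2)=55 f(8,4)=28 f(8,6)=8 f(8,8)=1
t=9: f(9,-1)=90 f(9,1)=117 f(9,3)=83 f(9,5)=36 f(9,7)=9 f(9,9)=1
t=10: f(10,-2)=90 f(10,0)=207 f(10,2)=200 f(10,4)=119 f(10,6)=45 f(10,8)=10 f(10,10)=1
t=11: f(11,-1)=297 f(11,1)=407 f(11,3)=319 f(11,5)=164 f(11,7)=55 f(11,9)=11 f(11,11)=1
t=12: f(12,-2)=297 f(12,0)=704 f(12,2)=726 f(12,4)=483 f(12,6)=219 f(12,8)=66 f(12,10)=12 f(12,12)=1
t=13: f(13,-1)=1001 f(13,1)=1430 f(13,3)=1209 f(13,5)=702 f(13,7)=285 f(13,9)=78 f(13,11)=13 f(13,13)=1
t=14: f(14,-2)=1001 f(14,0)=2431 f(14,2)=2639 f(14,4)=1911 f(14,6)=987 f(14,8)=363 f(14,10)=91 f(14,12)=14 f(14,14)=1
t=15: f(15,-1)=3432 f(15,1)=5070 f(15,3)=4550 f(15,5)=2898 f(15,7)=1350 f(15,9)=454 f(15,11)=105 f(15,13)=15 f(15,15)=1
t=16: f(16,-2)=3432 f(16,0)=8502 f(16,2)=9620 f(16,4)=7448 f(16,6)=4248 f(16,8)=1804 f(16,10)=559 f(16,12)=120 f(16,14)=16 f(16,16)=1
t=17: f(17,-1)=11934 f(17,1)=18122 f(17,3)=17068 f(17,5)=11696 f(17,7)=6052 f(17,9)=2363 f(17,11)=679 f(17,13)=136 f(17,15)=17 f(17,17)=1
t=18: f(18,-2)=11934 f(18,0)=30056 f(18,2)=35190 f(18,4)=28764 f(18,6)=17748 f(18,8)=8415 f(18,10)=3042 f(18,12)=815 f(18,14)=153 f(18,16)=18 f(18,18)=1
t=19: f(19,-1)=41990 f(19,1)=65246 f(19,3)=63954 f(19,5)=46512 f(19,7)=26163 f(19,9)=11457 f(19,11)=3857 f(19,13)=968 f(19,15)=171 f(19,17)=19 f(19,19)=1
t=20: f(20,-2)=41990 f(20,0)=107236 f(20,2)=129200 f(20,4)=110466 f(20,6)=72675 f(20,8)=37620 f(20,10)=15314 f(20,12)=4825 f(20,14)=1139 f(20,16)=190 f(20,18)=20 f(20,20)=1
t=21: f(21,-1)=149226 f(21,1)=236436 f(21,3)=239666 f(21,5)=183141 f(21,7)=110295 f(21,9)=52934 f(21,11)=20139 f(21,13)=5964 f(21,15)=1329 f(21,17)=210 f(21,19)=21 f(21,21)=1
t=22: f(22,-2)=149226 f(22,0)=385662 f(22,2)=476102 f(22,4)=422807 f(22,6)=293436 f(22,8)=163229 f(22,10)=73073 f(22,12)=26103 f(22,14)=7293 f(22,16)=1539 f(22,18)=231 f(22,20)=22 f(22,22)=1
t=23: f(23,-1)=534888 f(23,1)=861764 f(23,3)=898909 f(23,5)=716243 f(23,7)=456665 f(23,9)=236302 f(23,11)=99176 f(23,13)=33396 f(23,15)=8832 f(23,17)=1770 f(23,19)=253 f(23,21)=23 f(23,23)=1
t=24: f(24,-2)=534888 f(24,0)=1396652 f(24,2)=1760673 f(24,4)=1615152 f(24,6)=1172908 f(24,8)=692967 f(24,10)=335478 f(24,12)=132572 f(24,14)=42228 f(24,16)=10602 f(24,18)=2023 f(24,20)=276 f(24,22)=24 f(24,24)=1
t=25: f(25,-1)=1931540 f(25,1)=3157325 f(25,3)=3375825 f(25,5)=2788060 f(25,7)=1865875 f(25,9)=1028445 f(25,11)=468050 f(25,13)=174800 f(25,15)=52830 f(25,17)=12625 f(25,19)=2299 f(25,21)=300 f(25,23)=25 f(25,25)=1
t=26: f(26,-2)=1931540 f(26,0)=5088865 f(26,2)=6533150 f(26,4)=6163885 f(26,6)=4653935 f(26,8)=2894320 f(26,10)=1496495 f(26,12)=642850 f(26,14)=227630 f(26,16)=65455 f(26,18)=14924 f(26,20)=2599 f(26,22)=325 f(26,24)=26 f(26,26)=1
t=27: f(27,-1)=7020405 f(27,1)=11622015 f(27,3)=12697035 f(27,5)=10817820 f(27,7)=7548255 f(27,9)=4390815 f(27,11)=2139345 f(27,13)=870480 f(27,15)=293085 f(27,17)=80379 f(27,19)=17523 f(27,21)=2924 f(27,23)=351 f(27,25)=27 f(27,27)=1
t=28: f(28,-2)=7020405 f(28,0)=18642420 f(28,2)=24319050 f(28,4)=23514855 f(28,6)=18366075 f(28,8)=11939070 f(28,10)=6530160 f(28,12)=3009825 f(28,14)=1163565 f(28,16)=373464 f(28,18)=97902 f(28,20)=20447 f(28,22)=3275 f(28,24)=378 f(28,26)=28 f(28,28)=1
Σ_s f(28,s) = 115000920
P = 115000920/268435456 = 14375115/33554432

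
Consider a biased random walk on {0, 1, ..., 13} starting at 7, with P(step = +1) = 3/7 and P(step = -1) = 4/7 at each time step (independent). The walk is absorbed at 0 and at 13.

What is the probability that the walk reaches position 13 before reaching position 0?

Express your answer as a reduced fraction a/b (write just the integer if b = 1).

Biased walk: p = 3/7, q = 4/7, r = q/p = 4/3
Gambler's ruin: P(hit 13 before 0 | start at 7) = (1 - r^a)/(1 - r^N)
r^7 = 16384/2187; r^13 = 67108864/1594323
P = (1 - 16384/2187) / (1 - 67108864/1594323) = -14197/2187 / -65514541/1594323 = 10349613/65514541

Answer: 10349613/65514541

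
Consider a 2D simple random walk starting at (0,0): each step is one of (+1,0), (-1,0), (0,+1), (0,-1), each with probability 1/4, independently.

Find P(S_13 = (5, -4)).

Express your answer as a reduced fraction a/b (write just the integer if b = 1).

Answer: 16731/8388608

Derivation:
Let h be the number of horizontal steps (so 13-h are vertical). To end at (5,-4) need (h+5)/2 right-steps and ((13-h)-4)/2 up-steps.
Sum over h with 5 ≤ h ≤ 9, h ≡ 1 (mod 2), 13-h ≡ 0 (mod 2):
h=5: C(13,5)·C(5,5)·C(8,2) = 1287·1·28 = 36036
h=7: C(13,7)·C(7,6)·C(6,1) = 1716·7·6 = 72072
h=9: C(13,9)·C(9,7)·C(4,0) = 715·36·1 = 25740
Total favorable: 133848
Total paths: 4^13 = 67108864
P = 133848/67108864 = 16731/8388608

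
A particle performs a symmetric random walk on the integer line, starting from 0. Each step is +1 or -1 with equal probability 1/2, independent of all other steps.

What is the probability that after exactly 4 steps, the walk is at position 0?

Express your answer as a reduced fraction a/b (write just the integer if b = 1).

To return to 0 after 4 steps: need exactly 2 steps of +1 and 2 of -1.
Favorable paths: C(4,2) = 6
Total paths: 2^4 = 16
P = 6/16 = 3/8

Answer: 3/8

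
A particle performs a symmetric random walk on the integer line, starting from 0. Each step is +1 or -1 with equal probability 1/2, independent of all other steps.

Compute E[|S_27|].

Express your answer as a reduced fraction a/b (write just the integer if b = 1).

S_27 takes values m ≡ 1 (mod 2) with |m| ≤ 27; P(S_27=m) = C(27,(27+m)/2)/2^27.
Total paths: 2^27 = 134217728
Distribution: P(S=-27)=1/134217728, P(S=-25)=27/134217728, P(S=-23)=351/134217728, P(S=-21)=2925/134217728, P(S=-19)=17550/134217728, P(S=-17)=80730/134217728, P(S=-15)=296010/134217728, P(S=-13)=888030/134217728, P(S=-11)=2220075/134217728, P(S=-9)=4686825/134217728, P(S=-7)=8436285/134217728, P(S=-5)=13037895/134217728, P(S=-3)=17383860/134217728, P(S=-1)=20058300/134217728, P(S=1)=20058300/134217728, P(S=3)=17383860/134217728, P(S=5)=13037895/134217728, P(S=7)=8436285/134217728, P(S=9)=4686825/134217728, P(S=11)=2220075/134217728, P(S=13)=888030/134217728, P(S=15)=296010/134217728, P(S=17)=80730/134217728, P(S=19)=17550/134217728, P(S=21)=2925/134217728, P(S=23)=351/134217728, P(S=25)=27/134217728, P(S=27)=1/134217728
E[|S_27|] = Σ_m |m|·P(S_27=m) = 561632400/134217728 = 35102025/8388608

Answer: 35102025/8388608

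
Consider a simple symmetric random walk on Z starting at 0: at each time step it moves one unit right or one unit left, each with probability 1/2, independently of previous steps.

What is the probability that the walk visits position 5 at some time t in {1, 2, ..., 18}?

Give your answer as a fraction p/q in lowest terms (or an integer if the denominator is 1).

Answer: 7795/32768

Derivation:
Count via complement. Let g(t,s) = #length-t paths at position s with S_1..S_t all ≠ 5.
g(t,s) = g(t-1,s-1) + g(t-1,s+1) for s ≠ 5; g(t,5) = 0.
t=0: g(0,0)=1
t=1: g(1,-1)=1 g(1,1)=1
t=2: g(2,-2)=1 g(2,0)=2 g(2,2)=1
t=3: g(3,-3)=1 g(3,-1)=3 g(3,1)=3 g(3,3)=1
t=4: g(4,-4)=1 g(4,-2)=4 g(4,0)=6 g(4,2)=4 g(4,4)=1
t=5: g(5,-5)=1 g(5,-3)=5 g(5,-1)=10 g(5,1)=10 g(5,3)=5
t=6: g(6,-6)=1 g(6,-4)=6 g(6,-2)=15 g(6,0)=20 g(6,2)=15 g(6,4)=5
t=7: g(7,-7)=1 g(7,-5)=7 g(7,-3)=21 g(7,-1)=35 g(7,1)=35 g(7,3)=20
t=8: g(8,-8)=1 g(8,-6)=8 g(8,-4)=28 g(8,-2)=56 g(8,0)=70 g(8,2)=55 g(8,4)=20
t=9: g(9,-9)=1 g(9,-7)=9 g(9,-5)=36 g(9,-3)=84 g(9,-1)=126 g(9,1)=125 g(9,3)=75
t=10: g(10,-10)=1 g(10,-8)=10 g(10,-6)=45 g(10,-4)=120 g(10,-2)=210 g(10,0)=251 g(10,2)=200 g(10,4)=75
t=11: g(11,-11)=1 g(11,-9)=11 g(11,-7)=55 g(11,-5)=165 g(11,-3)=330 g(11,-1)=461 g(11,1)=451 g(11,3)=275
t=12: g(12,-12)=1 g(12,-10)=12 g(12,-8)=66 g(12,-6)=220 g(12,-4)=495 g(12,-2)=791 g(12,0)=912 g(12,2)=726 g(12,4)=275
t=13: g(13,-13)=1 g(13,-11)=13 g(13,-9)=78 g(13,-7)=286 g(13,-5)=715 g(13,-3)=1286 g(13,-1)=1703 g(13,1)=1638 g(13,3)=1001
t=14: g(14,-14)=1 g(14,-12)=14 g(14,-10)=91 g(14,-8)=364 g(14,-6)=1001 g(14,-4)=2001 g(14,-2)=2989 g(14,0)=3341 g(14,2)=2639 g(14,4)=1001
t=15: g(15,-15)=1 g(15,-13)=15 g(15,-11)=105 g(15,-9)=455 g(15,-7)=1365 g(15,-5)=3002 g(15,-3)=4990 g(15,-1)=6330 g(15,1)=5980 g(15,3)=3640
t=16: g(16,-16)=1 g(16,-14)=16 g(16,-12)=120 g(16,-10)=560 g(16,-8)=1820 g(16,-6)=4367 g(16,-4)=7992 g(16,-2)=11320 g(16,0)=12310 g(16,2)=9620 g(16,4)=3640
t=17: g(17,-17)=1 g(17,-15)=17 g(17,-13)=136 g(17,-11)=680 g(17,-9)=2380 g(17,-7)=6187 g(17,-5)=12359 g(17,-3)=19312 g(17,-1)=23630 g(17,1)=21930 g(17,3)=13260
t=18: g(18,-18)=1 g(18,-16)=18 g(18,-14)=153 g(18,-12)=816 g(18,-10)=3060 g(18,-8)=8567 g(18,-6)=18546 g(18,-4)=31671 g(18,-2)=42942 g(18,0)=45560 g(18,2)=35190 g(18,4)=13260
Paths never hitting 5: Σ_s g(18,s) = 199784
Paths hitting 5: 2^18 - 199784 = 62360
P = 62360/262144 = 7795/32768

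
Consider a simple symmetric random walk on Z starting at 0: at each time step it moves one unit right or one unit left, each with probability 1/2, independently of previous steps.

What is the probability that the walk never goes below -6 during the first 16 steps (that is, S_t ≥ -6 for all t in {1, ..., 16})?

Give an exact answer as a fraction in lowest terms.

Answer: 30251/32768

Derivation:
Let f(t,s) = #length-t paths at position s with S_1..S_t all ≥ -6.
f(t,s) = f(t-1,s-1) + f(t-1,s+1) for s ≥ -6; f(t,s) = 0 for s < -6.
t=0: f(0,0)=1
t=1: f(1,-1)=1 f(1,1)=1
t=2: f(2,-2)=1 f(2,0)=2 f(2,2)=1
t=3: f(3,-3)=1 f(3,-1)=3 f(3,1)=3 f(3,3)=1
t=4: f(4,-4)=1 f(4,-2)=4 f(4,0)=6 f(4,2)=4 f(4,4)=1
t=5: f(5,-5)=1 f(5,-3)=5 f(5,-1)=10 f(5,1)=10 f(5,3)=5 f(5,5)=1
t=6: f(6,-6)=1 f(6,-4)=6 f(6,-2)=15 f(6,0)=20 f(6,2)=15 f(6,4)=6 f(6,6)=1
t=7: f(7,-5)=7 f(7,-3)=21 f(7,-1)=35 f(7,1)=35 f(7,3)=21 f(7,5)=7 f(7,7)=1
t=8: f(8,-6)=7 f(8,-4)=28 f(8,-2)=56 f(8,0)=70 f(8,2)=56 f(8,4)=28 f(8,6)=8 f(8,8)=1
t=9: f(9,-5)=35 f(9,-3)=84 f(9,-1)=126 f(9,1)=126 f(9,3)=84 f(9,5)=36 f(9,7)=9 f(9,9)=1
t=10: f(10,-6)=35 f(10,-4)=119 f(10,-2)=210 f(10,0)=252 f(10,2)=210 f(10,4)=120 f(10,6)=45 f(10,8)=10 f(10,10)=1
t=11: f(11,-5)=154 f(11,-3)=329 f(11,-1)=462 f(11,1)=462 f(11,3)=330 f(11,5)=165 f(11,7)=55 f(11,9)=11 f(11,11)=1
t=12: f(12,-6)=154 f(12,-4)=483 f(12,-2)=791 f(12,0)=924 f(12,2)=792 f(12,4)=495 f(12,6)=220 f(12,8)=66 f(12,10)=12 f(12,12)=1
t=13: f(13,-5)=637 f(13,-3)=1274 f(13,-1)=1715 f(13,1)=1716 f(13,3)=1287 f(13,5)=715 f(13,7)=286 f(13,9)=78 f(13,11)=13 f(13,13)=1
t=14: f(14,-6)=637 f(14,-4)=1911 f(14,-2)=2989 f(14,0)=3431 f(14,2)=3003 f(14,4)=2002 f(14,6)=1001 f(14,8)=364 f(14,10)=91 f(14,12)=14 f(14,14)=1
t=15: f(15,-5)=2548 f(15,-3)=4900 f(15,-1)=6420 f(15,1)=6434 f(15,3)=5005 f(15,5)=3003 f(15,7)=1365 f(15,9)=455 f(15,11)=105 f(15,13)=15 f(15,15)=1
t=16: f(16,-6)=2548 f(16,-4)=7448 f(16,-2)=11320 f(16,0)=12854 f(16,2)=11439 f(16,4)=8008 f(16,6)=4368 f(16,8)=1820 f(16,10)=560 f(16,12)=120 f(16,14)=16 f(16,16)=1
Σ_s f(16,s) = 60502
P = 60502/65536 = 30251/32768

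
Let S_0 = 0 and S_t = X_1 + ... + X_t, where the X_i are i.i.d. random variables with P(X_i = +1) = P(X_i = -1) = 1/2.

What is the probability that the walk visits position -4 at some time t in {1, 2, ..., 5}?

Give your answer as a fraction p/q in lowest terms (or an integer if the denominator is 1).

Count via complement. Let g(t,s) = #length-t paths at position s with S_1..S_t all ≠ -4.
g(t,s) = g(t-1,s-1) + g(t-1,s+1) for s ≠ -4; g(t,-4) = 0.
t=0: g(0,0)=1
t=1: g(1,-1)=1 g(1,1)=1
t=2: g(2,-2)=1 g(2,0)=2 g(2,2)=1
t=3: g(3,-3)=1 g(3,-1)=3 g(3,1)=3 g(3,3)=1
t=4: g(4,-2)=4 g(4,0)=6 g(4,2)=4 g(4,4)=1
t=5: g(5,-3)=4 g(5,-1)=10 g(5,1)=10 g(5,3)=5 g(5,5)=1
Paths never hitting -4: Σ_s g(5,s) = 30
Paths hitting -4: 2^5 - 30 = 2
P = 2/32 = 1/16

Answer: 1/16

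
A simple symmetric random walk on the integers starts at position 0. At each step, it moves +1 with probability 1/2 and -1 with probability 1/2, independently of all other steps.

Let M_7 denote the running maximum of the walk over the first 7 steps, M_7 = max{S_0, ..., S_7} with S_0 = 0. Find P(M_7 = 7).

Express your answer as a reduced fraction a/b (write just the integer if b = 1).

Let M_7 = max(S_0,...,S_7). Use the reflection principle: for j ≥ 1, #{paths with M_7 ≥ j} = #{S_7 ≥ j} + #{S_7 ≥ j+1}.
By reflection, #{M_7 ≥ 7} = #{S_7 ≥ 7} + #{S_7 ≥ 8} = 1 + 0 = 1.
#{M_7 ≥ 8} = #{S_7 ≥ 8} + #{S_7 ≥ 9} = 0 + 0 = 0.
#{M_7 = 7} = 1 - 0 = 1.
P(M_7 = 7) = 1/128 = 1/128

Answer: 1/128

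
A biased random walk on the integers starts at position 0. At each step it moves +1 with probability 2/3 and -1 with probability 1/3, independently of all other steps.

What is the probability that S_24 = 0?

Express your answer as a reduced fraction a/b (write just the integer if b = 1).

Answer: 11076222976/282429536481

Derivation:
To be at 0 after 24 steps: need exactly 12 steps of +1 and 12 of -1.
Number of such sequences: C(24,12) = 2704156
Each has probability (2/3)^12 · (1/3)^12 = 4096/282429536481
P = 2704156 · 4096/282429536481 = 11076222976/282429536481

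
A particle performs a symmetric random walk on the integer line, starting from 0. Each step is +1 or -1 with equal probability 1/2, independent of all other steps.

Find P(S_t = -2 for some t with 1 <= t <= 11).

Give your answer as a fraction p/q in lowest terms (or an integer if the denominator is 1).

Count via complement. Let g(t,s) = #length-t paths at position s with S_1..S_t all ≠ -2.
g(t,s) = g(t-1,s-1) + g(t-1,s+1) for s ≠ -2; g(t,-2) = 0.
t=0: g(0,0)=1
t=1: g(1,-1)=1 g(1,1)=1
t=2: g(2,0)=2 g(2,2)=1
t=3: g(3,-1)=2 g(3,1)=3 g(3,3)=1
t=4: g(4,0)=5 g(4,2)=4 g(4,4)=1
t=5: g(5,-1)=5 g(5,1)=9 g(5,3)=5 g(5,5)=1
t=6: g(6,0)=14 g(6,2)=14 g(6,4)=6 g(6,6)=1
t=7: g(7,-1)=14 g(7,1)=28 g(7,3)=20 g(7,5)=7 g(7,7)=1
t=8: g(8,0)=42 g(8,2)=48 g(8,4)=27 g(8,6)=8 g(8,8)=1
t=9: g(9,-1)=42 g(9,1)=90 g(9,3)=75 g(9,5)=35 g(9,7)=9 g(9,9)=1
t=10: g(10,0)=132 g(10,2)=165 g(10,4)=110 g(10,6)=44 g(10,8)=10 g(10,10)=1
t=11: g(11,-1)=132 g(11,1)=297 g(11,3)=275 g(11,5)=154 g(11,7)=54 g(11,9)=11 g(11,11)=1
Paths never hitting -2: Σ_s g(11,s) = 924
Paths hitting -2: 2^11 - 924 = 1124
P = 1124/2048 = 281/512

Answer: 281/512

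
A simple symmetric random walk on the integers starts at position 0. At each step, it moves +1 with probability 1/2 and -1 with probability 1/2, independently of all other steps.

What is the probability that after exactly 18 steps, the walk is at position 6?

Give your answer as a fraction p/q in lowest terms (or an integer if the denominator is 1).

Answer: 4641/65536

Derivation:
To reach position 6 after 18 steps: need 12 steps of +1 and 6 of -1.
Favorable paths: C(18,12) = 18564
Total paths: 2^18 = 262144
P = 18564/262144 = 4641/65536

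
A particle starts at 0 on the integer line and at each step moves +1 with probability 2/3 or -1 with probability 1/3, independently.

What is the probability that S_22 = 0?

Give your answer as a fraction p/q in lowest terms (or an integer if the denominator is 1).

To be at 0 after 22 steps: need exactly 11 steps of +1 and 11 of -1.
Number of such sequences: C(22,11) = 705432
Each has probability (2/3)^11 · (1/3)^11 = 2048/31381059609
P = 705432 · 2048/31381059609 = 481574912/10460353203

Answer: 481574912/10460353203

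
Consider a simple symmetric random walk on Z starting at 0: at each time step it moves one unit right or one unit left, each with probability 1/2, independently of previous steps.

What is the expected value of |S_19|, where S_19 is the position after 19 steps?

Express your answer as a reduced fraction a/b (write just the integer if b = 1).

Answer: 230945/65536

Derivation:
S_19 takes values m ≡ 1 (mod 2) with |m| ≤ 19; P(S_19=m) = C(19,(19+m)/2)/2^19.
Total paths: 2^19 = 524288
Distribution: P(S=-19)=1/524288, P(S=-17)=19/524288, P(S=-15)=171/524288, P(S=-13)=969/524288, P(S=-11)=3876/524288, P(S=-9)=11628/524288, P(S=-7)=27132/524288, P(S=-5)=50388/524288, P(S=-3)=75582/524288, P(S=-1)=92378/524288, P(S=1)=92378/524288, P(S=3)=75582/524288, P(S=5)=50388/524288, P(S=7)=27132/524288, P(S=9)=11628/524288, P(S=11)=3876/524288, P(S=13)=969/524288, P(S=15)=171/524288, P(S=17)=19/524288, P(S=19)=1/524288
E[|S_19|] = Σ_m |m|·P(S_19=m) = 1847560/524288 = 230945/65536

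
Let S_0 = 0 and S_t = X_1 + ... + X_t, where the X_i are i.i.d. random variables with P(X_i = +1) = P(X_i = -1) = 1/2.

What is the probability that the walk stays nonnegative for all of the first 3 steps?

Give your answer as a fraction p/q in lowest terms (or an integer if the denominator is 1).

Let f(t,s) = #length-t paths at position s with S_1..S_t all ≥ 0.
f(t,s) = f(t-1,s-1) + f(t-1,s+1) for s ≥ 0; f(t,s) = 0 for s < 0.
t=0: f(0,0)=1
t=1: f(1,1)=1
t=2: f(2,0)=1 f(2,2)=1
t=3: f(3,1)=2 f(3,3)=1
Σ_s f(3,s) = 3
P = 3/8 = 3/8

Answer: 3/8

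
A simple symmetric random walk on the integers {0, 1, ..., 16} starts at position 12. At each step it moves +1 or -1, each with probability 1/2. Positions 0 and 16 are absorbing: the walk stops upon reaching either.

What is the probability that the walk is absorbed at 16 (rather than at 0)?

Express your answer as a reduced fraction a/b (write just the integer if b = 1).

Symmetric walk (p = 1/2): the harmonic-function argument gives P(hit 16 before 0 | start at 12) = a/N.
P = 12/16 = 3/4

Answer: 3/4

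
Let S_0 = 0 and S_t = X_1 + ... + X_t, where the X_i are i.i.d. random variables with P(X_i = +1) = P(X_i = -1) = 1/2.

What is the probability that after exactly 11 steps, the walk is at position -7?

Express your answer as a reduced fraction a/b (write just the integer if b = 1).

Answer: 55/2048

Derivation:
To reach position -7 after 11 steps: need 2 steps of +1 and 9 of -1.
Favorable paths: C(11,2) = 55
Total paths: 2^11 = 2048
P = 55/2048 = 55/2048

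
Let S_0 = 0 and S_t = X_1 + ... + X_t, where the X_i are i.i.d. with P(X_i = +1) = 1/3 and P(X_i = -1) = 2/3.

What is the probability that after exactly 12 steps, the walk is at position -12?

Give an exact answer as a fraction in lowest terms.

Answer: 4096/531441

Derivation:
To reach position -12 after 12 steps: need 0 steps of +1 and 12 steps of -1.
Number of such sequences: C(12,0) = 1
Each has probability (1/3)^0 · (2/3)^12 = 4096/531441
P = 1 · 4096/531441 = 4096/531441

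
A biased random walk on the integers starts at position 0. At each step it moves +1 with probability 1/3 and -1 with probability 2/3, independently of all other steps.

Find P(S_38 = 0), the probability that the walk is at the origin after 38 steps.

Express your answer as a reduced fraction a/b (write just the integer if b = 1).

Answer: 6177032555724800/450283905890997363

Derivation:
To be at 0 after 38 steps: need exactly 19 steps of +1 and 19 of -1.
Number of such sequences: C(38,19) = 35345263800
Each has probability (1/3)^19 · (2/3)^19 = 524288/1350851717672992089
P = 35345263800 · 524288/1350851717672992089 = 6177032555724800/450283905890997363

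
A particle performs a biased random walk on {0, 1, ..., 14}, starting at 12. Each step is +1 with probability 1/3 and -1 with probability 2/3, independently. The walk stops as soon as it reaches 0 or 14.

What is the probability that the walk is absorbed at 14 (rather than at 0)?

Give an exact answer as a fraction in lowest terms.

Answer: 1365/5461

Derivation:
Biased walk: p = 1/3, q = 2/3, r = q/p = 2
Gambler's ruin: P(hit 14 before 0 | start at 12) = (1 - r^a)/(1 - r^N)
r^12 = 4096; r^14 = 16384
P = (1 - 4096) / (1 - 16384) = -4095 / -16383 = 1365/5461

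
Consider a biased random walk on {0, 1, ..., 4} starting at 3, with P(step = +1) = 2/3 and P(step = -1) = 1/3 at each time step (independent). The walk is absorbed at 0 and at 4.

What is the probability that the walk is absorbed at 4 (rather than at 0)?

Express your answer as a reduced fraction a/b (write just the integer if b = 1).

Answer: 14/15

Derivation:
Biased walk: p = 2/3, q = 1/3, r = q/p = 1/2
Gambler's ruin: P(hit 4 before 0 | start at 3) = (1 - r^a)/(1 - r^N)
r^3 = 1/8; r^4 = 1/16
P = (1 - 1/8) / (1 - 1/16) = 7/8 / 15/16 = 14/15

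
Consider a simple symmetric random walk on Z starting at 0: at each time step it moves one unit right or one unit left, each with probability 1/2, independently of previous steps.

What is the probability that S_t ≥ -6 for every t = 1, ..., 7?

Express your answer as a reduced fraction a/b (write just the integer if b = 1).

Let f(t,s) = #length-t paths at position s with S_1..S_t all ≥ -6.
f(t,s) = f(t-1,s-1) + f(t-1,s+1) for s ≥ -6; f(t,s) = 0 for s < -6.
t=0: f(0,0)=1
t=1: f(1,-1)=1 f(1,1)=1
t=2: f(2,-2)=1 f(2,0)=2 f(2,2)=1
t=3: f(3,-3)=1 f(3,-1)=3 f(3,1)=3 f(3,3)=1
t=4: f(4,-4)=1 f(4,-2)=4 f(4,0)=6 f(4,2)=4 f(4,4)=1
t=5: f(5,-5)=1 f(5,-3)=5 f(5,-1)=10 f(5,1)=10 f(5,3)=5 f(5,5)=1
t=6: f(6,-6)=1 f(6,-4)=6 f(6,-2)=15 f(6,0)=20 f(6,2)=15 f(6,4)=6 f(6,6)=1
t=7: f(7,-5)=7 f(7,-3)=21 f(7,-1)=35 f(7,1)=35 f(7,3)=21 f(7,5)=7 f(7,7)=1
Σ_s f(7,s) = 127
P = 127/128 = 127/128

Answer: 127/128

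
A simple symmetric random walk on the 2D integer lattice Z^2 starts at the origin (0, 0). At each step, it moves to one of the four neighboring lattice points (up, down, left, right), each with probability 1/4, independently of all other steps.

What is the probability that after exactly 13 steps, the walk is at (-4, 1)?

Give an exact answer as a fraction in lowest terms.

Let h be the number of horizontal steps (so 13-h are vertical). To end at (-4,1) need (h-4)/2 right-steps and ((13-h)+1)/2 up-steps.
Sum over h with 4 ≤ h ≤ 12, h ≡ 0 (mod 2), 13-h ≡ 1 (mod 2):
h=4: C(13,4)·C(4,0)·C(9,5) = 715·1·126 = 90090
h=6: C(13,6)·C(6,1)·C(7,4) = 1716·6·35 = 360360
h=8: C(13,8)·C(8,2)·C(5,3) = 1287·28·10 = 360360
h=10: C(13,10)·C(10,3)·C(3,2) = 286·120·3 = 102960
h=12: C(13,12)·C(12,4)·C(1,1) = 13·495·1 = 6435
Total favorable: 920205
Total paths: 4^13 = 67108864
P = 920205/67108864 = 920205/67108864

Answer: 920205/67108864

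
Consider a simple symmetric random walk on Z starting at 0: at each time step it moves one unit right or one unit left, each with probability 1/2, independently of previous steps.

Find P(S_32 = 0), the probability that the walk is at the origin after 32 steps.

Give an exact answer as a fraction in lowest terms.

To return to 0 after 32 steps: need exactly 16 steps of +1 and 16 of -1.
Favorable paths: C(32,16) = 601080390
Total paths: 2^32 = 4294967296
P = 601080390/4294967296 = 300540195/2147483648

Answer: 300540195/2147483648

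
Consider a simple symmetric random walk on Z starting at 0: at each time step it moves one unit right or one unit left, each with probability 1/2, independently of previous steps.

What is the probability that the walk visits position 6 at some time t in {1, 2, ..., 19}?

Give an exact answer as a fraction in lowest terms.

Answer: 10949/65536

Derivation:
Count via complement. Let g(t,s) = #length-t paths at position s with S_1..S_t all ≠ 6.
g(t,s) = g(t-1,s-1) + g(t-1,s+1) for s ≠ 6; g(t,6) = 0.
t=0: g(0,0)=1
t=1: g(1,-1)=1 g(1,1)=1
t=2: g(2,-2)=1 g(2,0)=2 g(2,2)=1
t=3: g(3,-3)=1 g(3,-1)=3 g(3,1)=3 g(3,3)=1
t=4: g(4,-4)=1 g(4,-2)=4 g(4,0)=6 g(4,2)=4 g(4,4)=1
t=5: g(5,-5)=1 g(5,-3)=5 g(5,-1)=10 g(5,1)=10 g(5,3)=5 g(5,5)=1
t=6: g(6,-6)=1 g(6,-4)=6 g(6,-2)=15 g(6,0)=20 g(6,2)=15 g(6,4)=6
t=7: g(7,-7)=1 g(7,-5)=7 g(7,-3)=21 g(7,-1)=35 g(7,1)=35 g(7,3)=21 g(7,5)=6
t=8: g(8,-8)=1 g(8,-6)=8 g(8,-4)=28 g(8,-2)=56 g(8,0)=70 g(8,2)=56 g(8,4)=27
t=9: g(9,-9)=1 g(9,-7)=9 g(9,-5)=36 g(9,-3)=84 g(9,-1)=126 g(9,1)=126 g(9,3)=83 g(9,5)=27
t=10: g(10,-10)=1 g(10,-8)=10 g(10,-6)=45 g(10,-4)=120 g(10,-2)=210 g(10,0)=252 g(10,2)=209 g(10,4)=110
t=11: g(11,-11)=1 g(11,-9)=11 g(11,-7)=55 g(11,-5)=165 g(11,-3)=330 g(11,-1)=462 g(11,1)=461 g(11,3)=319 g(11,5)=110
t=12: g(12,-12)=1 g(12,-10)=12 g(12,-8)=66 g(12,-6)=220 g(12,-4)=495 g(12,-2)=792 g(12,0)=923 g(12,2)=780 g(12,4)=429
t=13: g(13,-13)=1 g(13,-11)=13 g(13,-9)=78 g(13,-7)=286 g(13,-5)=715 g(13,-3)=1287 g(13,-1)=1715 g(13,1)=1703 g(13,3)=1209 g(13,5)=429
t=14: g(14,-14)=1 g(14,-12)=14 g(14,-10)=91 g(14,-8)=364 g(14,-6)=1001 g(14,-4)=2002 g(14,-2)=3002 g(14,0)=3418 g(14,2)=2912 g(14,4)=1638
t=15: g(15,-15)=1 g(15,-13)=15 g(15,-11)=105 g(15,-9)=455 g(15,-7)=1365 g(15,-5)=3003 g(15,-3)=5004 g(15,-1)=6420 g(15,1)=6330 g(15,3)=4550 g(15,5)=1638
t=16: g(16,-16)=1 g(16,-14)=16 g(16,-12)=120 g(16,-10)=560 g(16,-8)=1820 g(16,-6)=4368 g(16,-4)=8007 g(16,-2)=11424 g(16,0)=12750 g(16,2)=10880 g(16,4)=6188
t=17: g(17,-17)=1 g(17,-15)=17 g(17,-13)=136 g(17,-11)=680 g(17,-9)=2380 g(17,-7)=6188 g(17,-5)=12375 g(17,-3)=19431 g(17,-1)=24174 g(17,1)=23630 g(17,3)=17068 g(17,5)=6188
t=18: g(18,-18)=1 g(18,-16)=18 g(18,-14)=153 g(18,-12)=816 g(18,-10)=3060 g(18,-8)=8568 g(18,-6)=18563 g(18,-4)=31806 g(18,-2)=43605 g(18,0)=47804 g(18,2)=40698 g(18,4)=23256
t=19: g(19,-19)=1 g(19,-17)=19 g(19,-15)=171 g(19,-13)=969 g(19,-11)=3876 g(19,-9)=11628 g(19,-7)=27131 g(19,-5)=50369 g(19,-3)=75411 g(19,-1)=91409 g(19,1)=88502 g(19,3)=63954 g(19,5)=23256
Paths never hitting 6: Σ_s g(19,s) = 436696
Paths hitting 6: 2^19 - 436696 = 87592
P = 87592/524288 = 10949/65536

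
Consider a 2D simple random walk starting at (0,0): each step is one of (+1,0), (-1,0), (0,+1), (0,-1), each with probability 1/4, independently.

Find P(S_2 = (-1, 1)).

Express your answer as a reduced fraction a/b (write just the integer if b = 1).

Answer: 1/8

Derivation:
Let h be the number of horizontal steps (so 2-h are vertical). To end at (-1,1) need (h-1)/2 right-steps and ((2-h)+1)/2 up-steps.
Sum over h with 1 ≤ h ≤ 1, h ≡ 1 (mod 2), 2-h ≡ 1 (mod 2):
h=1: C(2,1)·C(1,0)·C(1,1) = 2·1·1 = 2
Total favorable: 2
Total paths: 4^2 = 16
P = 2/16 = 1/8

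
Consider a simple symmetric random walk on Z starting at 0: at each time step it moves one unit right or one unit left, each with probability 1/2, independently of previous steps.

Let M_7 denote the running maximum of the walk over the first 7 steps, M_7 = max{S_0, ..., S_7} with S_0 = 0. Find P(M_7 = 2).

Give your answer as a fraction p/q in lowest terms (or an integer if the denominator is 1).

Let M_7 = max(S_0,...,S_7). Use the reflection principle: for j ≥ 1, #{paths with M_7 ≥ j} = #{S_7 ≥ j} + #{S_7 ≥ j+1}.
By reflection, #{M_7 ≥ 2} = #{S_7 ≥ 2} + #{S_7 ≥ 3} = 29 + 29 = 58.
#{M_7 ≥ 3} = #{S_7 ≥ 3} + #{S_7 ≥ 4} = 29 + 8 = 37.
#{M_7 = 2} = 58 - 37 = 21.
P(M_7 = 2) = 21/128 = 21/128

Answer: 21/128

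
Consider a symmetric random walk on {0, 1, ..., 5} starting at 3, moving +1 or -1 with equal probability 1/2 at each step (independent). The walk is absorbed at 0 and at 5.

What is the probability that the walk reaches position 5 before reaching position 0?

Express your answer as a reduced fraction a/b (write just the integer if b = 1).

Answer: 3/5

Derivation:
Symmetric walk (p = 1/2): the harmonic-function argument gives P(hit 5 before 0 | start at 3) = a/N.
P = 3/5 = 3/5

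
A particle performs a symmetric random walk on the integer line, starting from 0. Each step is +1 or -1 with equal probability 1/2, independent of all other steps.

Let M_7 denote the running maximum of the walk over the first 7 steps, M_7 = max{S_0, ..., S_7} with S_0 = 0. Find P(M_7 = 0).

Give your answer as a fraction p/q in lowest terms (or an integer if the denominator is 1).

Answer: 35/128

Derivation:
Let M_7 = max(S_0,...,S_7). Use the reflection principle: for j ≥ 1, #{paths with M_7 ≥ j} = #{S_7 ≥ j} + #{S_7 ≥ j+1}.
P(M_7 ≥ 0) = 1 since S_0 = 0, so #{M_7 ≥ 0} = 128.
#{M_7 ≥ 1} = #{S_7 ≥ 1} + #{S_7 ≥ 2} = 64 + 29 = 93.
#{M_7 = 0} = 128 - 93 = 35.
P(M_7 = 0) = 35/128 = 35/128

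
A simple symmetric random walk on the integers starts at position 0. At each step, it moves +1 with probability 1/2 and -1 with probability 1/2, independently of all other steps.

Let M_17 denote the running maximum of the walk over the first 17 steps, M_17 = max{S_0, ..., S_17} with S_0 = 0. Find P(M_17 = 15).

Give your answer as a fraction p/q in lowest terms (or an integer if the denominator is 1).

Let M_17 = max(S_0,...,S_17). Use the reflection principle: for j ≥ 1, #{paths with M_17 ≥ j} = #{S_17 ≥ j} + #{S_17 ≥ j+1}.
By reflection, #{M_17 ≥ 15} = #{S_17 ≥ 15} + #{S_17 ≥ 16} = 18 + 1 = 19.
#{M_17 ≥ 16} = #{S_17 ≥ 16} + #{S_17 ≥ 17} = 1 + 1 = 2.
#{M_17 = 15} = 19 - 2 = 17.
P(M_17 = 15) = 17/131072 = 17/131072

Answer: 17/131072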